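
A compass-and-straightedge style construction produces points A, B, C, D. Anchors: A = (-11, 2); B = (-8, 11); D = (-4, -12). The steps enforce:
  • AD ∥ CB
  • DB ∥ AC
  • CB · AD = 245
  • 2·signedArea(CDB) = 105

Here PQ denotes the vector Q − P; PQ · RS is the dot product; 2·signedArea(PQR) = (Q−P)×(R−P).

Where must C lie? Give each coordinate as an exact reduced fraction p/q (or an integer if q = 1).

1. C_x = -15  [AD ∥ CB ∩ DB ∥ AC]
2. C_y = 25  [AD ∥ CB ∩ DB ∥ AC]
   → C = (-15, 25)

C = (-15, 25)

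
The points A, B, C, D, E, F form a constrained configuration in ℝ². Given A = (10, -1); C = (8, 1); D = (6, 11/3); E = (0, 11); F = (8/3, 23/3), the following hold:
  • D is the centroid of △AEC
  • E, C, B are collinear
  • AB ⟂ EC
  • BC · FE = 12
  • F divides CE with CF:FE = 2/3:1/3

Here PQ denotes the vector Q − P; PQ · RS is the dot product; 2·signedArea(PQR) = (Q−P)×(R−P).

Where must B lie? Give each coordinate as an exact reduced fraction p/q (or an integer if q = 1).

B = (400/41, -49/41)

1. B_x = 400/41  [E, C, B are collinear ∩ AB ⟂ EC]
2. B_y = -49/41  [E, C, B are collinear ∩ AB ⟂ EC]
   → B = (400/41, -49/41)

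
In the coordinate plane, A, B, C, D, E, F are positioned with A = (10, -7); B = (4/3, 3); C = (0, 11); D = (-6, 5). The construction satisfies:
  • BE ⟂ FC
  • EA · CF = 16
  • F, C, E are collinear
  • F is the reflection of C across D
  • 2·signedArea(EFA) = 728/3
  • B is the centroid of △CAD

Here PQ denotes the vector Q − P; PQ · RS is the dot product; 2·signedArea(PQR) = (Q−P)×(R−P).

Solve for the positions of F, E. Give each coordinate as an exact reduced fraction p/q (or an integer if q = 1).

1. F_x = -12  [F is the reflection of C across D]
2. F_y = -1  [F is the reflection of C across D]
   → F = (-12, -1)
3. E_x = -10/3  [F, C, E are collinear ∩ BE ⟂ FC]
4. E_y = 23/3  [F, C, E are collinear ∩ BE ⟂ FC]
   → E = (-10/3, 23/3)

E = (-10/3, 23/3)
F = (-12, -1)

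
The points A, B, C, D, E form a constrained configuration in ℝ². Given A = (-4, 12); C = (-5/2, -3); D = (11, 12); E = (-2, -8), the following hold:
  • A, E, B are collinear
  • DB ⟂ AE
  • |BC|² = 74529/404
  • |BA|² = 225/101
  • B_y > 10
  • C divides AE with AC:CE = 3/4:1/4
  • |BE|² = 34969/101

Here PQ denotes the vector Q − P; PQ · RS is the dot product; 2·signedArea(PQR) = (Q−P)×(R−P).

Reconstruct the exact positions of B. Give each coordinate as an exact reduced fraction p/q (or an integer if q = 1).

1. B_x = -389/101  [A, E, B are collinear ∩ DB ⟂ AE]
2. B_y = 1062/101  [A, E, B are collinear ∩ DB ⟂ AE]
   → B = (-389/101, 1062/101)

B = (-389/101, 1062/101)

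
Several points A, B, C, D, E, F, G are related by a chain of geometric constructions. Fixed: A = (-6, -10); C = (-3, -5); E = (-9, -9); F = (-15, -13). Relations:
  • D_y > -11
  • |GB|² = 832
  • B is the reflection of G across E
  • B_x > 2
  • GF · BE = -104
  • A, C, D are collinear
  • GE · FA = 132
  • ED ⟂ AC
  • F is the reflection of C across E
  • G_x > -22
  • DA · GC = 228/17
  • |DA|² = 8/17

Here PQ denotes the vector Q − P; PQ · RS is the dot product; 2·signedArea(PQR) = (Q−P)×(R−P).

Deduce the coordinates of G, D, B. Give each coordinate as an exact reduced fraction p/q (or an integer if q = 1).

1. D_x = -108/17  [A, C, D are collinear ∩ ED ⟂ AC]
2. D_y = -180/17  [A, C, D are collinear ∩ ED ⟂ AC]
   → D = (-108/17, -180/17)
3. G_x = -21  [GE · FA = 132 ∩ DA · GC = 228/17]
4. G_y = -17  [GE · FA = 132 ∩ DA · GC = 228/17]
   → G = (-21, -17)
5. B_x = 3  [GF · BE = -104 ∩ B is the reflection of G across E]
6. B_y = -1  [GF · BE = -104 ∩ B is the reflection of G across E]
   → B = (3, -1)

B = (3, -1)
D = (-108/17, -180/17)
G = (-21, -17)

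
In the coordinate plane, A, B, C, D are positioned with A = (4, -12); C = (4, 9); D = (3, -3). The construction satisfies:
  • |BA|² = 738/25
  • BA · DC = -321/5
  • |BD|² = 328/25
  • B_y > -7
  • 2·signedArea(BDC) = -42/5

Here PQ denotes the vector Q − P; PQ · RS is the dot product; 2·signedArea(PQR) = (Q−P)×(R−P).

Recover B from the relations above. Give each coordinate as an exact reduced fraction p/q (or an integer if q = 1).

1. B_x = 17/5  [2·signedArea(BDC) = -42/5 ∩ BA · DC = -321/5]
2. B_y = -33/5  [2·signedArea(BDC) = -42/5 ∩ BA · DC = -321/5]
   → B = (17/5, -33/5)

B = (17/5, -33/5)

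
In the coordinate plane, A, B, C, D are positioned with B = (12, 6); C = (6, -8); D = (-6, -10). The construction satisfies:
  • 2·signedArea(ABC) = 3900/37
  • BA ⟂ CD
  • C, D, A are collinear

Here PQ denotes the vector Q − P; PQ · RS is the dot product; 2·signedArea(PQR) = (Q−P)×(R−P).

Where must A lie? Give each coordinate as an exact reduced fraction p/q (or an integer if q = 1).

A = (522/37, -246/37)

1. A_x = 522/37  [C, D, A are collinear ∩ BA ⟂ CD]
2. A_y = -246/37  [C, D, A are collinear ∩ BA ⟂ CD]
   → A = (522/37, -246/37)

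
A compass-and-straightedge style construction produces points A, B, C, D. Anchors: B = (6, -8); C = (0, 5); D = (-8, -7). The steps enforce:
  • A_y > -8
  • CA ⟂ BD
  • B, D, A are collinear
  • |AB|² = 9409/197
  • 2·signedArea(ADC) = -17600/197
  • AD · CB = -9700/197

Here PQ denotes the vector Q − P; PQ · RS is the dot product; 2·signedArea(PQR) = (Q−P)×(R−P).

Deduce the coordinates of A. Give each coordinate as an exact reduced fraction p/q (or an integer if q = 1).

A = (-176/197, -1479/197)

1. A_x = -176/197  [B, D, A are collinear ∩ CA ⟂ BD]
2. A_y = -1479/197  [B, D, A are collinear ∩ CA ⟂ BD]
   → A = (-176/197, -1479/197)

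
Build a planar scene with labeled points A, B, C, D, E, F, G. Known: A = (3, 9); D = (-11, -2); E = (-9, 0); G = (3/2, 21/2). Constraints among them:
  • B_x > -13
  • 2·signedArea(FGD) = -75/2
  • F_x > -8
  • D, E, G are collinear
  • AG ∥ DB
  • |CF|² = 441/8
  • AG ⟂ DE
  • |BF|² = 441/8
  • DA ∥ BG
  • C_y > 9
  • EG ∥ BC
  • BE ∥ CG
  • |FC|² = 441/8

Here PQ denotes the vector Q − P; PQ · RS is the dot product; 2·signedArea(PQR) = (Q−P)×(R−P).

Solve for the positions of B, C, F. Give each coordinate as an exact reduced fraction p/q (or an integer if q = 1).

B = (-25/2, -1/2)
C = (-2, 10)
F = (-29/4, 19/4)

1. B_x = -25/2  [DA ∥ BG ∩ AG ∥ DB]
2. B_y = -1/2  [DA ∥ BG ∩ AG ∥ DB]
   → B = (-25/2, -1/2)
3. C_x = -2  [BE ∥ CG ∩ EG ∥ BC]
4. C_y = 10  [BE ∥ CG ∩ EG ∥ BC]
   → C = (-2, 10)
5. F_x = -29/4  [line 25/2·x + -25/2·y + 150 = 0 ∩ |BF|² = 441/8]
6. F_y = 19/4  [line 25/2·x + -25/2·y + 150 = 0 ∩ |BF|² = 441/8]
   → F = (-29/4, 19/4)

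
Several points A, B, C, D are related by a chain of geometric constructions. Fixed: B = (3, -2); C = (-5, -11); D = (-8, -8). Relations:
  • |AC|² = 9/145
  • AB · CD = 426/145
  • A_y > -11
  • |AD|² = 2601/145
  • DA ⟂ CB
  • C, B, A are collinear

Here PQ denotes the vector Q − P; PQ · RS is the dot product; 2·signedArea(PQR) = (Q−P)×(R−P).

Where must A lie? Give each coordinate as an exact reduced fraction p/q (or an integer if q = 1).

A = (-701/145, -1568/145)

1. A_x = -701/145  [C, B, A are collinear ∩ DA ⟂ CB]
2. A_y = -1568/145  [C, B, A are collinear ∩ DA ⟂ CB]
   → A = (-701/145, -1568/145)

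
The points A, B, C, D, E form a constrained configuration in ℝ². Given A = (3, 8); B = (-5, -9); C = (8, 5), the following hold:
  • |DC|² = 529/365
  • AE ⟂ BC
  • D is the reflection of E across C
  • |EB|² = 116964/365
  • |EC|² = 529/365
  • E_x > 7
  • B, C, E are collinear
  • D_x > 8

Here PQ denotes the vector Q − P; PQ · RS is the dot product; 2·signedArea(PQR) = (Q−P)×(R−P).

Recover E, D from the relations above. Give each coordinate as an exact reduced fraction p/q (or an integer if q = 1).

1. E_x = 2621/365  [B, C, E are collinear ∩ AE ⟂ BC]
2. E_y = 1503/365  [B, C, E are collinear ∩ AE ⟂ BC]
   → E = (2621/365, 1503/365)
3. D_x = 3219/365  [D is the reflection of E across C]
4. D_y = 2147/365  [D is the reflection of E across C]
   → D = (3219/365, 2147/365)

D = (3219/365, 2147/365)
E = (2621/365, 1503/365)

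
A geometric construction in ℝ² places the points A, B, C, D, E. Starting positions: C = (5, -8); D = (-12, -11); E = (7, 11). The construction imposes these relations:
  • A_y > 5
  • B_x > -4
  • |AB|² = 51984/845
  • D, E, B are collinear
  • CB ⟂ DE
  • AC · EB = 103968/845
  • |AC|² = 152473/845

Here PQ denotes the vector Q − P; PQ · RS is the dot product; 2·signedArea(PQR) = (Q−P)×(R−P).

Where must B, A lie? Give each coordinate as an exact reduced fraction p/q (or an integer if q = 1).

A = (1583/845, 4279/845)
B = (-2749/845, -737/845)

1. B_x = -2749/845  [D, E, B are collinear ∩ CB ⟂ DE]
2. B_y = -737/845  [D, E, B are collinear ∩ CB ⟂ DE]
   → B = (-2749/845, -737/845)
3. A_x = 1583/845  [line 8664/845·x + 10032/845·y + -67032/845 = 0 ∩ |AB|² = 51984/845]
4. A_y = 4279/845  [line 8664/845·x + 10032/845·y + -67032/845 = 0 ∩ |AB|² = 51984/845]
   → A = (1583/845, 4279/845)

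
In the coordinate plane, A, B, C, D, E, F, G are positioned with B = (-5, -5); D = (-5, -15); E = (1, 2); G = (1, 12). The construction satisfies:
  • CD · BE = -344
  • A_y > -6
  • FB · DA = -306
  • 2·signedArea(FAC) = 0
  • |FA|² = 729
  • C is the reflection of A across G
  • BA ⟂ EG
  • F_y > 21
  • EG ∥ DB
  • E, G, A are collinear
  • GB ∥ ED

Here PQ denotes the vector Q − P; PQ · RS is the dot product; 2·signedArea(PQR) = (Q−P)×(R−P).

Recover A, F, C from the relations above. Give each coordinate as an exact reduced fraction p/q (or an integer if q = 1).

1. A_x = 1  [E, G, A are collinear ∩ BA ⟂ EG]
2. A_y = -5  [E, G, A are collinear ∩ BA ⟂ EG]
   → A = (1, -5)
3. F_x = 1  [line -6·x + -10·y + 226 = 0 ∩ |FA|² = 729]
4. F_y = 22  [line -6·x + -10·y + 226 = 0 ∩ |FA|² = 729]
   → F = (1, 22)
5. C_x = 1  [2·signedArea(FAC) = 0 ∩ C is the reflection of A across G]
6. C_y = 29  [2·signedArea(FAC) = 0 ∩ C is the reflection of A across G]
   → C = (1, 29)

A = (1, -5)
C = (1, 29)
F = (1, 22)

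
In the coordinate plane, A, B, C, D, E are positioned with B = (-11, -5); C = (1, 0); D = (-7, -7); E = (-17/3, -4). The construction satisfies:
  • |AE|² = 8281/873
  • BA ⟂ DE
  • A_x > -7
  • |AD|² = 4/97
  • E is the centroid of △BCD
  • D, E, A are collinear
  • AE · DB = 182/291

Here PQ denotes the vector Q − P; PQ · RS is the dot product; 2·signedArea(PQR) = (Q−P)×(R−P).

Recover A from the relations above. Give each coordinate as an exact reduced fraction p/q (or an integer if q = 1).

A = (-671/97, -661/97)

1. A_x = -671/97  [D, E, A are collinear ∩ BA ⟂ DE]
2. A_y = -661/97  [D, E, A are collinear ∩ BA ⟂ DE]
   → A = (-671/97, -661/97)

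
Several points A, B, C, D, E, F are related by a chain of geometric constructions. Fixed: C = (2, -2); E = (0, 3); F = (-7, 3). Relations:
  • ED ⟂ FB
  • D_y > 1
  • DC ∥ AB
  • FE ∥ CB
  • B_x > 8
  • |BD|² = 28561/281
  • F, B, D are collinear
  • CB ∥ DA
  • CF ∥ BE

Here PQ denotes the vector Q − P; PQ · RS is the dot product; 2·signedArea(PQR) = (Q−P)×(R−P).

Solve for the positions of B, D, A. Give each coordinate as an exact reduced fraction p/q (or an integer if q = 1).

A = (1792/281, 283/281)
B = (9, -2)
D = (-175/281, 283/281)

1. B_x = 9  [CF ∥ BE ∩ FE ∥ CB]
2. B_y = -2  [CF ∥ BE ∩ FE ∥ CB]
   → B = (9, -2)
3. D_x = -175/281  [F, B, D are collinear ∩ ED ⟂ FB]
4. D_y = 283/281  [F, B, D are collinear ∩ ED ⟂ FB]
   → D = (-175/281, 283/281)
5. A_x = 1792/281  [DC ∥ AB ∩ CB ∥ DA]
6. A_y = 283/281  [DC ∥ AB ∩ CB ∥ DA]
   → A = (1792/281, 283/281)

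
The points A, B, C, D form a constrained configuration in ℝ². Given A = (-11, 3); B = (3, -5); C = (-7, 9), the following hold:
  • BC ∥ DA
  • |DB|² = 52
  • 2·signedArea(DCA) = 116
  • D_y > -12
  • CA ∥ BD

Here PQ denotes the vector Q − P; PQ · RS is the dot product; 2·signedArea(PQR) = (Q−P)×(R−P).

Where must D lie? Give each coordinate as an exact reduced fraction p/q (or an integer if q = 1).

D = (-1, -11)

1. D_x = -1  [BC ∥ DA ∩ CA ∥ BD]
2. D_y = -11  [BC ∥ DA ∩ CA ∥ BD]
   → D = (-1, -11)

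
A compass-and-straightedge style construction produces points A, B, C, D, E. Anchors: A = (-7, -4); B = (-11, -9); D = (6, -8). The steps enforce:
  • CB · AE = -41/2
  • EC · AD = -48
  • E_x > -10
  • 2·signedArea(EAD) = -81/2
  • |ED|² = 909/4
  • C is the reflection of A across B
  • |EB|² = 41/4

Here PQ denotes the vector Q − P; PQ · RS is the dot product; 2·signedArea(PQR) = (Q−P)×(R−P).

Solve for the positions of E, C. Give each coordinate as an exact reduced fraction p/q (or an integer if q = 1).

1. E_x = -9  [line 4·x + 13·y + 241/2 = 0 ∩ |EB|² = 41/4]
2. E_y = -13/2  [line 4·x + 13·y + 241/2 = 0 ∩ |EB|² = 41/4]
   → E = (-9, -13/2)
3. C_x = -15  [C is the reflection of A across B]
4. C_y = -14  [C is the reflection of A across B]
   → C = (-15, -14)

C = (-15, -14)
E = (-9, -13/2)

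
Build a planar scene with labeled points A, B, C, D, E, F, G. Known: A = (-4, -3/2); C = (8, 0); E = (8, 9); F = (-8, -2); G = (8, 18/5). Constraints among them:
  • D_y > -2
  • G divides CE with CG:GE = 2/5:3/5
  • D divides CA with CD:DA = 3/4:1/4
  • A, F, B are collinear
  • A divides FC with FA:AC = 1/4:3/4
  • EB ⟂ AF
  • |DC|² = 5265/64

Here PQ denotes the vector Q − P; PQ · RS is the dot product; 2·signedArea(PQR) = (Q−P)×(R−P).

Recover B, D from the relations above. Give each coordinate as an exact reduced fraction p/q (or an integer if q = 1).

B = (592/65, 9/65)
D = (-1, -9/8)

1. B_x = 592/65  [A, F, B are collinear ∩ EB ⟂ AF]
2. B_y = 9/65  [A, F, B are collinear ∩ EB ⟂ AF]
   → B = (592/65, 9/65)
3. D_x = -1  [D divides CA with CD:DA = 3/4:1/4]
4. D_y = -9/8  [D divides CA with CD:DA = 3/4:1/4]
   → D = (-1, -9/8)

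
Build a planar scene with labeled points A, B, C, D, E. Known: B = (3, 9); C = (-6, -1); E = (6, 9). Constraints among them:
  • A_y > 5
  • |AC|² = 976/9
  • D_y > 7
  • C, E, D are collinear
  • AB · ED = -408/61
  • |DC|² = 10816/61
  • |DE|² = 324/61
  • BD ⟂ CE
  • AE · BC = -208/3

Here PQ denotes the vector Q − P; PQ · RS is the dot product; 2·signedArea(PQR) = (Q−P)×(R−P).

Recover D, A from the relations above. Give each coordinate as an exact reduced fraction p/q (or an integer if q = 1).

A = (2, 17/3)
D = (258/61, 459/61)

1. D_x = 258/61  [C, E, D are collinear ∩ BD ⟂ CE]
2. D_y = 459/61  [C, E, D are collinear ∩ BD ⟂ CE]
   → D = (258/61, 459/61)
3. A_x = 2  [AB · ED = -408/61 ∩ AE · BC = -208/3]
4. A_y = 17/3  [AB · ED = -408/61 ∩ AE · BC = -208/3]
   → A = (2, 17/3)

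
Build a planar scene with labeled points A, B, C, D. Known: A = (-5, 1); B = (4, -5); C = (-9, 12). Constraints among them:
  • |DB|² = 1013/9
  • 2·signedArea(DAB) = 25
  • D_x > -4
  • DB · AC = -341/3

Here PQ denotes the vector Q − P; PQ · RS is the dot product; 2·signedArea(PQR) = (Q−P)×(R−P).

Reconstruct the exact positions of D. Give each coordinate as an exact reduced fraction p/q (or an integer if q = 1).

D = (-10/3, 8/3)

1. D_x = -10/3  [DB · AC = -341/3 ∩ 2·signedArea(DAB) = 25]
2. D_y = 8/3  [DB · AC = -341/3 ∩ 2·signedArea(DAB) = 25]
   → D = (-10/3, 8/3)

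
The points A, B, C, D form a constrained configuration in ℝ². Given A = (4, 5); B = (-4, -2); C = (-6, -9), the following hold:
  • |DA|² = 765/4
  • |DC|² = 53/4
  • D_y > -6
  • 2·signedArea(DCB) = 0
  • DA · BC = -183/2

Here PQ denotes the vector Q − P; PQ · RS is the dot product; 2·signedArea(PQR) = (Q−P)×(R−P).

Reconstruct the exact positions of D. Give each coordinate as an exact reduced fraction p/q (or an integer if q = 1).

1. D_x = -5  [2·signedArea(DCB) = 0 ∩ DA · BC = -183/2]
2. D_y = -11/2  [2·signedArea(DCB) = 0 ∩ DA · BC = -183/2]
   → D = (-5, -11/2)

D = (-5, -11/2)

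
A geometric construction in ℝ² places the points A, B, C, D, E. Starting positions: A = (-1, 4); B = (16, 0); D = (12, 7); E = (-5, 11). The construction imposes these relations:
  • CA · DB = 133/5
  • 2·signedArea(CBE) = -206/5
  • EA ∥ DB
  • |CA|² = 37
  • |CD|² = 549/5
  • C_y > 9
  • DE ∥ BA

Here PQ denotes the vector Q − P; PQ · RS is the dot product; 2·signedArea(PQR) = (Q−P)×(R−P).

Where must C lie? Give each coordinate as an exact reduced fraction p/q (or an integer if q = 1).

1. C_x = 9/5  [2·signedArea(CBE) = -206/5 ∩ CA · DB = 133/5]
2. C_y = 47/5  [2·signedArea(CBE) = -206/5 ∩ CA · DB = 133/5]
   → C = (9/5, 47/5)

C = (9/5, 47/5)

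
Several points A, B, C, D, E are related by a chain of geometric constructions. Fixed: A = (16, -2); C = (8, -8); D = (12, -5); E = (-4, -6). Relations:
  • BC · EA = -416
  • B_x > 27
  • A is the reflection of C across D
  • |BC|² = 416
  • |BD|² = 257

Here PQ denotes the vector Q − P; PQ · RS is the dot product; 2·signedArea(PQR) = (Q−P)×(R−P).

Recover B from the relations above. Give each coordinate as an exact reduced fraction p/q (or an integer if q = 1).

B = (28, -4)

1. B_x = 28  [line -20·x + -4·y + 544 = 0 ∩ |BC|² = 416]
2. B_y = -4  [line -20·x + -4·y + 544 = 0 ∩ |BC|² = 416]
   → B = (28, -4)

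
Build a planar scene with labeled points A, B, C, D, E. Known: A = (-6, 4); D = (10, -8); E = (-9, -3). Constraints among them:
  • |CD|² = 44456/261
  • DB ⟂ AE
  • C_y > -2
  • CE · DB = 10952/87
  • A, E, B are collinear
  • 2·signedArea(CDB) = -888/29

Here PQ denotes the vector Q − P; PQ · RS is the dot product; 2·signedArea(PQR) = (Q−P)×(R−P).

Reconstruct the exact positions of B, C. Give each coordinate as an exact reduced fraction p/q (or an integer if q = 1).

B = (-228/29, -10/29)
C = (-112/87, -42/29)

1. B_x = -228/29  [A, E, B are collinear ∩ DB ⟂ AE]
2. B_y = -10/29  [A, E, B are collinear ∩ DB ⟂ AE]
   → B = (-228/29, -10/29)
3. C_x = -112/87  [2·signedArea(CDB) = -888/29 ∩ CE · DB = 10952/87]
4. C_y = -42/29  [2·signedArea(CDB) = -888/29 ∩ CE · DB = 10952/87]
   → C = (-112/87, -42/29)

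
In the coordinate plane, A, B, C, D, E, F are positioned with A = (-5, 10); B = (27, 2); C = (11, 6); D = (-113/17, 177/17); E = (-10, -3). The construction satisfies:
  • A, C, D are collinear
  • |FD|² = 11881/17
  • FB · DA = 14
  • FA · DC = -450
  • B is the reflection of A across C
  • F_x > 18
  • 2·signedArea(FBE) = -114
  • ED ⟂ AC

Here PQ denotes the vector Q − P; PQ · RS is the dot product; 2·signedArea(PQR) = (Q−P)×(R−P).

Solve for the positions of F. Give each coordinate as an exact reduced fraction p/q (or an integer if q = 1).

1. F_x = 19  [FA · DC = -450 ∩ 2·signedArea(FBE) = -114]
2. F_y = 4  [FA · DC = -450 ∩ 2·signedArea(FBE) = -114]
   → F = (19, 4)

F = (19, 4)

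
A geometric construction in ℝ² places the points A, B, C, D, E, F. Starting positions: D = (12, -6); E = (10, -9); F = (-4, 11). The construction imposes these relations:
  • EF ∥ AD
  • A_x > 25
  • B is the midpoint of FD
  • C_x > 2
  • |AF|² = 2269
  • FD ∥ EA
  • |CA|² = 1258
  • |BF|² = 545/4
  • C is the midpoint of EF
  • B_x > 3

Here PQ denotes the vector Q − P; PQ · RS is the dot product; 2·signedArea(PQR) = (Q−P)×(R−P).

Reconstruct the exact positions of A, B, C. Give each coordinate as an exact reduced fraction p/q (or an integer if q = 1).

1. A_x = 26  [EF ∥ AD ∩ FD ∥ EA]
2. A_y = -26  [EF ∥ AD ∩ FD ∥ EA]
   → A = (26, -26)
3. B_x = 4  [B is the midpoint of FD]
4. B_y = 5/2  [B is the midpoint of FD]
   → B = (4, 5/2)
5. C_x = 3  [C is the midpoint of EF]
6. C_y = 1  [C is the midpoint of EF]
   → C = (3, 1)

A = (26, -26)
B = (4, 5/2)
C = (3, 1)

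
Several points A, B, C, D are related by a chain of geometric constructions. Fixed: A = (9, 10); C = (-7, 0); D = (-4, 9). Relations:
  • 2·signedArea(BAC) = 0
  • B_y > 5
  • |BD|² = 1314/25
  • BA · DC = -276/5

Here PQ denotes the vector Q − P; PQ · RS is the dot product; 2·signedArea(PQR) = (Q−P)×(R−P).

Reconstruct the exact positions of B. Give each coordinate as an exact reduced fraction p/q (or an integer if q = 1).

1. B_x = 13/5  [2·signedArea(BAC) = 0 ∩ BA · DC = -276/5]
2. B_y = 6  [2·signedArea(BAC) = 0 ∩ BA · DC = -276/5]
   → B = (13/5, 6)

B = (13/5, 6)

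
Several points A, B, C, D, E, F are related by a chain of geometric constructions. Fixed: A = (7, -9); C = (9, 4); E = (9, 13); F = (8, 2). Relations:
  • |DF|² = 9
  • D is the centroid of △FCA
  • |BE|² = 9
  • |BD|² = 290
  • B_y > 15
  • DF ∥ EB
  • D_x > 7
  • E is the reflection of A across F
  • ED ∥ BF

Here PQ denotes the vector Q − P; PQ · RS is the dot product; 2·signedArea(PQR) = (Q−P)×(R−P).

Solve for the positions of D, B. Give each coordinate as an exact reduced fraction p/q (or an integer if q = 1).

B = (9, 16)
D = (8, -1)

1. D_x = 8  [D is the centroid of △FCA]
2. D_y = -1  [D is the centroid of △FCA]
   → D = (8, -1)
3. B_x = 9  [ED ∥ BF ∩ DF ∥ EB]
4. B_y = 16  [ED ∥ BF ∩ DF ∥ EB]
   → B = (9, 16)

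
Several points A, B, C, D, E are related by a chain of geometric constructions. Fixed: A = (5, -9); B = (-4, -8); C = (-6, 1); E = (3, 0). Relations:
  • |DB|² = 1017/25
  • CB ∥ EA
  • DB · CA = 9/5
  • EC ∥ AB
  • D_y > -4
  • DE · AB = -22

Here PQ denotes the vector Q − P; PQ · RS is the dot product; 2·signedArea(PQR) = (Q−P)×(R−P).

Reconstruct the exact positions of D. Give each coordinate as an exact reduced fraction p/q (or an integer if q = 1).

1. D_x = 1/5  [DE · AB = -22 ∩ DB · CA = 9/5]
2. D_y = -16/5  [DE · AB = -22 ∩ DB · CA = 9/5]
   → D = (1/5, -16/5)

D = (1/5, -16/5)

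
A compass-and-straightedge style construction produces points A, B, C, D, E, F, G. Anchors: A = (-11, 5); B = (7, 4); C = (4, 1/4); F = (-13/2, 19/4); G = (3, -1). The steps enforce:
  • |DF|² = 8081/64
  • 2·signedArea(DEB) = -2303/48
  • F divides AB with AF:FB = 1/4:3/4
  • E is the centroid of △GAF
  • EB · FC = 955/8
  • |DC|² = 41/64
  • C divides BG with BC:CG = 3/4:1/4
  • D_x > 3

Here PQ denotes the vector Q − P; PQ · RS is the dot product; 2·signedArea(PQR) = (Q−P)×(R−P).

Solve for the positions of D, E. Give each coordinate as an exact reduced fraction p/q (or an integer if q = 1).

1. E_x = -29/6  [E is the centroid of △GAF]
2. E_y = 35/12  [E is the centroid of △GAF]
   → E = (-29/6, 35/12)
3. D_x = 7/2  [line -13/12·x + 71/6·y + 395/48 = 0 ∩ |DF|² = 8081/64]
4. D_y = -3/8  [line -13/12·x + 71/6·y + 395/48 = 0 ∩ |DF|² = 8081/64]
   → D = (7/2, -3/8)

D = (7/2, -3/8)
E = (-29/6, 35/12)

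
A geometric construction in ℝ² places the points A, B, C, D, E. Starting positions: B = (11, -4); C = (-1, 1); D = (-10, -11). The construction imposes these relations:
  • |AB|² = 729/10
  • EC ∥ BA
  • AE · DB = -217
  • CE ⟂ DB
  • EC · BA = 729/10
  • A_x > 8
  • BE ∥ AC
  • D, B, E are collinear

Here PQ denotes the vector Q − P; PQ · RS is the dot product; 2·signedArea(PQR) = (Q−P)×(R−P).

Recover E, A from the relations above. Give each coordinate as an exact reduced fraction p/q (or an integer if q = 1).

A = (83/10, 41/10)
E = (17/10, -71/10)

1. E_x = 17/10  [D, B, E are collinear ∩ CE ⟂ DB]
2. E_y = -71/10  [D, B, E are collinear ∩ CE ⟂ DB]
   → E = (17/10, -71/10)
3. A_x = 83/10  [BE ∥ AC ∩ EC ∥ BA]
4. A_y = 41/10  [BE ∥ AC ∩ EC ∥ BA]
   → A = (83/10, 41/10)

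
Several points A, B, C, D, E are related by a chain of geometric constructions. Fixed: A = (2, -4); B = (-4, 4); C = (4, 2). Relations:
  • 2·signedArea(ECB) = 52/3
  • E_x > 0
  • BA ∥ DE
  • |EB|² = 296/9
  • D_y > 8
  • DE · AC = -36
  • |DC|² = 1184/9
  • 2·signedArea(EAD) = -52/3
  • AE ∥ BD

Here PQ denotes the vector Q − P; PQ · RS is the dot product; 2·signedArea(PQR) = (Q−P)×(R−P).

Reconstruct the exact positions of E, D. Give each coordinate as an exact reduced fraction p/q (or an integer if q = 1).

1. E_x = 2/3  [line -2·x + -8·y + 20/3 = 0 ∩ |EB|² = 296/9]
2. E_y = 2/3  [line -2·x + -8·y + 20/3 = 0 ∩ |EB|² = 296/9]
   → E = (2/3, 2/3)
3. D_x = -16/3  [2·signedArea(EAD) = -52/3 ∩ BA ∥ DE]
4. D_y = 26/3  [2·signedArea(EAD) = -52/3 ∩ BA ∥ DE]
   → D = (-16/3, 26/3)

D = (-16/3, 26/3)
E = (2/3, 2/3)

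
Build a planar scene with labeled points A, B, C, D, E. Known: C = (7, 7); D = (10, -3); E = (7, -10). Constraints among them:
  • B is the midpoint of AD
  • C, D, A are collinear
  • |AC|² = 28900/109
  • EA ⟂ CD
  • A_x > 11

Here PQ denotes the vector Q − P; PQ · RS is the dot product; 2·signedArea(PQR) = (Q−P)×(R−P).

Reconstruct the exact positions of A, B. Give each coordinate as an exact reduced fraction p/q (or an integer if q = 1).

1. A_x = 1273/109  [C, D, A are collinear ∩ EA ⟂ CD]
2. A_y = -937/109  [C, D, A are collinear ∩ EA ⟂ CD]
   → A = (1273/109, -937/109)
3. B_x = 2363/218  [B is the midpoint of AD]
4. B_y = -632/109  [B is the midpoint of AD]
   → B = (2363/218, -632/109)

A = (1273/109, -937/109)
B = (2363/218, -632/109)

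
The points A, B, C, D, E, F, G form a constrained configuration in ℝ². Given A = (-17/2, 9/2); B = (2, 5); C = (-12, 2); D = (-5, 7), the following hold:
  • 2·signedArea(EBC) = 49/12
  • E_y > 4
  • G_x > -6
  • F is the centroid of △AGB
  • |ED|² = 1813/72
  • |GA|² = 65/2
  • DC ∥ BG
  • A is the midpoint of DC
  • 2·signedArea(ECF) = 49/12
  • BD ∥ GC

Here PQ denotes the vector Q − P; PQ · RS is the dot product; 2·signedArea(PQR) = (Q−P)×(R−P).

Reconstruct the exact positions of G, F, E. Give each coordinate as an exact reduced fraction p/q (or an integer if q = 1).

1. G_x = -5  [BD ∥ GC ∩ DC ∥ BG]
2. G_y = 0  [BD ∥ GC ∩ DC ∥ BG]
   → G = (-5, 0)
3. F_x = -23/6  [F is the centroid of △AGB]
4. F_y = 19/6  [F is the centroid of △AGB]
   → F = (-23/6, 19/6)
5. E_x = -11/12  [2·signedArea(EBC) = 49/12 ∩ 2·signedArea(ECF) = 49/12]
6. E_y = 49/12  [2·signedArea(EBC) = 49/12 ∩ 2·signedArea(ECF) = 49/12]
   → E = (-11/12, 49/12)

E = (-11/12, 49/12)
F = (-23/6, 19/6)
G = (-5, 0)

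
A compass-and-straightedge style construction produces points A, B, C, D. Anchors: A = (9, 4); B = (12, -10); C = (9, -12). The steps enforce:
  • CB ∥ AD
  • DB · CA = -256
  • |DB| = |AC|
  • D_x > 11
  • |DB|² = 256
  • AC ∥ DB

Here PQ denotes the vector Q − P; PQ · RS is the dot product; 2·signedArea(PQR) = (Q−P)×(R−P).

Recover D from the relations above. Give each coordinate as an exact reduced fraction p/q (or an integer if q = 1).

D = (12, 6)

1. D_x = 12  [AC ∥ DB ∩ CB ∥ AD]
2. D_y = 6  [AC ∥ DB ∩ CB ∥ AD]
   → D = (12, 6)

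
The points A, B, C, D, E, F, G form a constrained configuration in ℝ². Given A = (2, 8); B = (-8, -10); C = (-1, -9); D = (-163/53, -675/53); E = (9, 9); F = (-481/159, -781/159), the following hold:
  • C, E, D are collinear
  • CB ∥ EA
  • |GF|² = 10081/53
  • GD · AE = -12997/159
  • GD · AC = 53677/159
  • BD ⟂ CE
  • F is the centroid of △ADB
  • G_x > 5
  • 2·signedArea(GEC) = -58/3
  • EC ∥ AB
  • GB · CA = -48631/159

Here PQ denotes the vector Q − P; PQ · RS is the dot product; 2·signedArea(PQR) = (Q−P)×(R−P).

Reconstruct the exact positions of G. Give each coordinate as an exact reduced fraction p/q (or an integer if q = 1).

1. G_x = 953/159  [GD · AE = -12997/159 ∩ GD · AC = 53677/159]
2. G_y = 878/159  [GD · AE = -12997/159 ∩ GD · AC = 53677/159]
   → G = (953/159, 878/159)

G = (953/159, 878/159)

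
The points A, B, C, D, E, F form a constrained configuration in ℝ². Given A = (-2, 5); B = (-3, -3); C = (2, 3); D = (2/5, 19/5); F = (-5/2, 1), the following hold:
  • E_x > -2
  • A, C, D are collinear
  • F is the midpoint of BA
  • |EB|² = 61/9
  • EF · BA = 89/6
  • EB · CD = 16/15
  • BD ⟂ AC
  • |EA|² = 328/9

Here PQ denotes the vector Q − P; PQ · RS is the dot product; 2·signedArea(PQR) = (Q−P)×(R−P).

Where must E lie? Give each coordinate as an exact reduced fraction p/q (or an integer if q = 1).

E = (-4/3, -1)

1. E_x = -4/3  [EF · BA = 89/6 ∩ EB · CD = 16/15]
2. E_y = -1  [EF · BA = 89/6 ∩ EB · CD = 16/15]
   → E = (-4/3, -1)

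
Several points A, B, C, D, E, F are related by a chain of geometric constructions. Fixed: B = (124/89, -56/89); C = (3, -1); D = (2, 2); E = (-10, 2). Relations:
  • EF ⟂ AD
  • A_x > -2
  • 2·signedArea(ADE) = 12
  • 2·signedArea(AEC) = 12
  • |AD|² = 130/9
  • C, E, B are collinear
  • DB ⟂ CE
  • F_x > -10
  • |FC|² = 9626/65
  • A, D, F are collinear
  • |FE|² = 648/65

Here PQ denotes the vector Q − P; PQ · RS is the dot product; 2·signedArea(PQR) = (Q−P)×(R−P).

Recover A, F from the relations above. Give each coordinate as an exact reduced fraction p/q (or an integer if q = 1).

1. A_x = -5/3  [2·signedArea(ADE) = 12 ∩ 2·signedArea(AEC) = 12]
2. A_y = 1  [2·signedArea(ADE) = 12 ∩ 2·signedArea(AEC) = 12]
   → A = (-5/3, 1)
3. F_x = -596/65  [A, D, F are collinear ∩ EF ⟂ AD]
4. F_y = -68/65  [A, D, F are collinear ∩ EF ⟂ AD]
   → F = (-596/65, -68/65)

A = (-5/3, 1)
F = (-596/65, -68/65)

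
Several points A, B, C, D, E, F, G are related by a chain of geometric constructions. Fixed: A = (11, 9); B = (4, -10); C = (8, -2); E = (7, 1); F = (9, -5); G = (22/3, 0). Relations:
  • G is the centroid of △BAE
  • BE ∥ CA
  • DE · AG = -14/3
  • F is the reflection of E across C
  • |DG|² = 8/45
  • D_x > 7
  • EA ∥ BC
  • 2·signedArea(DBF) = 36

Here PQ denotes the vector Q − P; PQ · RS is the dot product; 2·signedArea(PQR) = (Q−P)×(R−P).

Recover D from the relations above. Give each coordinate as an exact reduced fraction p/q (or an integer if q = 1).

1. D_x = 36/5  [2·signedArea(DBF) = 36 ∩ DE · AG = -14/3]
2. D_y = 2/5  [2·signedArea(DBF) = 36 ∩ DE · AG = -14/3]
   → D = (36/5, 2/5)

D = (36/5, 2/5)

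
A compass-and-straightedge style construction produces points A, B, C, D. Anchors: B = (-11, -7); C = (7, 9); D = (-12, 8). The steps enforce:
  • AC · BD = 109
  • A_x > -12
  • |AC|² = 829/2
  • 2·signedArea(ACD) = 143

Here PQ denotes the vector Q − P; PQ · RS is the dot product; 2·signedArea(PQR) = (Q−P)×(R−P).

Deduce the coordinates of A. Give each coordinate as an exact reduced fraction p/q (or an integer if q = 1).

1. A_x = -23/2  [2·signedArea(ACD) = 143 ∩ AC · BD = 109]
2. A_y = 1/2  [2·signedArea(ACD) = 143 ∩ AC · BD = 109]
   → A = (-23/2, 1/2)

A = (-23/2, 1/2)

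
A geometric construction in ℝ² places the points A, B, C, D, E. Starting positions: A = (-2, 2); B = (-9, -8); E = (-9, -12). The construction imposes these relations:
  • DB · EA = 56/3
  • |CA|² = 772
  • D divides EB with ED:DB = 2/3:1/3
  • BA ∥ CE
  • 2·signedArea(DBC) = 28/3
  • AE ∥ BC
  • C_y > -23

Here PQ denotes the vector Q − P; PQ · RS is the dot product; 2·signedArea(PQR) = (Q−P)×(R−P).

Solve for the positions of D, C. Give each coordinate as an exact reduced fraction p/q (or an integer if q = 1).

1. D_x = -9  [D divides EB with ED:DB = 2/3:1/3]
2. D_y = -28/3  [D divides EB with ED:DB = 2/3:1/3]
   → D = (-9, -28/3)
3. C_x = -16  [BA ∥ CE ∩ AE ∥ BC]
4. C_y = -22  [BA ∥ CE ∩ AE ∥ BC]
   → C = (-16, -22)

C = (-16, -22)
D = (-9, -28/3)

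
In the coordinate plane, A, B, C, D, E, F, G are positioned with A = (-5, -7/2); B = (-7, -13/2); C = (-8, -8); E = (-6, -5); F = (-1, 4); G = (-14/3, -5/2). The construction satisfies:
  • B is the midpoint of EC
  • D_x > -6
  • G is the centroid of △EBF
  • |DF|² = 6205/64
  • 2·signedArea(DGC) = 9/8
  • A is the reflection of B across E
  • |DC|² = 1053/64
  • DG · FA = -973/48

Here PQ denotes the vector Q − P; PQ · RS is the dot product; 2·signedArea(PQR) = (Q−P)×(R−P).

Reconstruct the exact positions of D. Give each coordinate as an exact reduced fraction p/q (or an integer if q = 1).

D = (-23/4, -37/8)

1. D_x = -23/4  [2·signedArea(DGC) = 9/8 ∩ DG · FA = -973/48]
2. D_y = -37/8  [2·signedArea(DGC) = 9/8 ∩ DG · FA = -973/48]
   → D = (-23/4, -37/8)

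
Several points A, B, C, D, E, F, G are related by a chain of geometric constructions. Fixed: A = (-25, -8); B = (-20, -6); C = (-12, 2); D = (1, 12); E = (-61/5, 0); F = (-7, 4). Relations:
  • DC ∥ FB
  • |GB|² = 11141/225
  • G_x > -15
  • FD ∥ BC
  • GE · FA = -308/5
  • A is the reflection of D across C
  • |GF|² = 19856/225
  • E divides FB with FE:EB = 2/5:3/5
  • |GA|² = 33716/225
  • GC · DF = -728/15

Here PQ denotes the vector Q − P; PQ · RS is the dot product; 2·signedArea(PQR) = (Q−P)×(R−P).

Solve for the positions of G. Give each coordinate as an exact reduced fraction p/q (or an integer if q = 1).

1. G_x = -221/15  [GC · DF = -728/15 ∩ GE · FA = -308/5]
2. G_y = -4/3  [GC · DF = -728/15 ∩ GE · FA = -308/5]
   → G = (-221/15, -4/3)

G = (-221/15, -4/3)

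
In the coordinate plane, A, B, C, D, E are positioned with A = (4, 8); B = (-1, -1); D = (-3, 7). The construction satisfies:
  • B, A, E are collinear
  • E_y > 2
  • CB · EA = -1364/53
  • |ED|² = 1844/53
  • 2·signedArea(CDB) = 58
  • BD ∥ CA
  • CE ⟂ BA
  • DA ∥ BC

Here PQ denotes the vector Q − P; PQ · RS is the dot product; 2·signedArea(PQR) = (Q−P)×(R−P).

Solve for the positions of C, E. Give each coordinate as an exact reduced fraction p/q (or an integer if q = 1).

1. C_x = 6  [BD ∥ CA ∩ DA ∥ BC]
2. C_y = 0  [BD ∥ CA ∩ DA ∥ BC]
   → C = (6, 0)
3. E_x = 57/53  [B, A, E are collinear ∩ CE ⟂ BA]
4. E_y = 145/53  [B, A, E are collinear ∩ CE ⟂ BA]
   → E = (57/53, 145/53)

C = (6, 0)
E = (57/53, 145/53)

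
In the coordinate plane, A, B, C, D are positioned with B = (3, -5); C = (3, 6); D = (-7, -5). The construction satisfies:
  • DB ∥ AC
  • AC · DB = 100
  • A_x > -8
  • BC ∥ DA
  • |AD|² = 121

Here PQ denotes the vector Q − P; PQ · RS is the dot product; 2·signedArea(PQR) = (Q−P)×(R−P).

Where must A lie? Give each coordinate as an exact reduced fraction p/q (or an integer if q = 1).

1. A_x = -7  [DB ∥ AC ∩ BC ∥ DA]
2. A_y = 6  [DB ∥ AC ∩ BC ∥ DA]
   → A = (-7, 6)

A = (-7, 6)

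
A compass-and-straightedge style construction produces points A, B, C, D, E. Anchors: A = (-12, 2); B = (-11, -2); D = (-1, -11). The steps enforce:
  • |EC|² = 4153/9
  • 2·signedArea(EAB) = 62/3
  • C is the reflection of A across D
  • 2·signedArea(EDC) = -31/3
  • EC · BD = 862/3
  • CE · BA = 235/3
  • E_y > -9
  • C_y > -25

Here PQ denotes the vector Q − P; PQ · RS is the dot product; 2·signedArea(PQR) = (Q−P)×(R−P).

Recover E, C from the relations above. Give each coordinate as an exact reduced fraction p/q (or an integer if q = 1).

1. C_x = 10  [C is the reflection of A across D]
2. C_y = -24  [C is the reflection of A across D]
   → C = (10, -24)
3. E_x = -13/3  [2·signedArea(EDC) = -31/3 ∩ EC · BD = 862/3]
4. E_y = -8  [2·signedArea(EDC) = -31/3 ∩ EC · BD = 862/3]
   → E = (-13/3, -8)

C = (10, -24)
E = (-13/3, -8)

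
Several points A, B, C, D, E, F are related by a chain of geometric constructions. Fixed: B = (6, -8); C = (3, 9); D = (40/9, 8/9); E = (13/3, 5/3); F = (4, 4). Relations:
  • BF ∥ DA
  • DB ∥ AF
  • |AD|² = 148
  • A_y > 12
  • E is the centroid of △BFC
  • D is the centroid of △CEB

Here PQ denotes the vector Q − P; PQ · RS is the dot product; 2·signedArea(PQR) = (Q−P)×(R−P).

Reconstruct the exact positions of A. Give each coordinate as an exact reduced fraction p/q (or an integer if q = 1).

1. A_x = 22/9  [DB ∥ AF ∩ BF ∥ DA]
2. A_y = 116/9  [DB ∥ AF ∩ BF ∥ DA]
   → A = (22/9, 116/9)

A = (22/9, 116/9)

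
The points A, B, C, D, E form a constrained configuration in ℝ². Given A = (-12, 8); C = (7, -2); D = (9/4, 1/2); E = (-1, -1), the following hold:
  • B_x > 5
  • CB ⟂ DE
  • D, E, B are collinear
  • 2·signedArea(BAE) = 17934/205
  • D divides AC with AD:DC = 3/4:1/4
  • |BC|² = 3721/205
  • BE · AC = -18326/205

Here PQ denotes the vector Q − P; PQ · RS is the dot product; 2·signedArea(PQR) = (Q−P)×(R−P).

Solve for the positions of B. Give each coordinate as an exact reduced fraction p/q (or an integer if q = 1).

B = (1069/205, 383/205)

1. B_x = 1069/205  [D, E, B are collinear ∩ CB ⟂ DE]
2. B_y = 383/205  [D, E, B are collinear ∩ CB ⟂ DE]
   → B = (1069/205, 383/205)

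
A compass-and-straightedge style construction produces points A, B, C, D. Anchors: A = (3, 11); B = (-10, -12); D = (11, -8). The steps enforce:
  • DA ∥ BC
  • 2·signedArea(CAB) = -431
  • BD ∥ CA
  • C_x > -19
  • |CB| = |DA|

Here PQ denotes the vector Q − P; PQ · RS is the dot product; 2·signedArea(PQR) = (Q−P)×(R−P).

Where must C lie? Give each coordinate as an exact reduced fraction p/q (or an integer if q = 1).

1. C_x = -18  [BD ∥ CA ∩ DA ∥ BC]
2. C_y = 7  [BD ∥ CA ∩ DA ∥ BC]
   → C = (-18, 7)

C = (-18, 7)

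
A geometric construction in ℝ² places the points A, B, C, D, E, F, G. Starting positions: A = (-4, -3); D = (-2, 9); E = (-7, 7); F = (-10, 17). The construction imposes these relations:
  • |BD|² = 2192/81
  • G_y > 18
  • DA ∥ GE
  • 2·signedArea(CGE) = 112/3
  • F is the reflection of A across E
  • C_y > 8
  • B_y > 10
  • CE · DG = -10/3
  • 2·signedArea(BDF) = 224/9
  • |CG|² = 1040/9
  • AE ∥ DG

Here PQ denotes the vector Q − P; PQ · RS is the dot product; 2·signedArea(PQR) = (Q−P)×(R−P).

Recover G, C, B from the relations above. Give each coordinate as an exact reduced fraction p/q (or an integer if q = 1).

B = (-62/9, 97/9)
C = (-11/3, 25/3)
G = (-5, 19)

1. G_x = -5  [DA ∥ GE ∩ AE ∥ DG]
2. G_y = 19  [DA ∥ GE ∩ AE ∥ DG]
   → G = (-5, 19)
3. C_x = -11/3  [2·signedArea(CGE) = 112/3 ∩ CE · DG = -10/3]
4. C_y = 25/3  [2·signedArea(CGE) = 112/3 ∩ CE · DG = -10/3]
   → C = (-11/3, 25/3)
5. B_x = -62/9  [line -8·x + -8·y + 280/9 = 0 ∩ |BD|² = 2192/81]
6. B_y = 97/9  [line -8·x + -8·y + 280/9 = 0 ∩ |BD|² = 2192/81]
   → B = (-62/9, 97/9)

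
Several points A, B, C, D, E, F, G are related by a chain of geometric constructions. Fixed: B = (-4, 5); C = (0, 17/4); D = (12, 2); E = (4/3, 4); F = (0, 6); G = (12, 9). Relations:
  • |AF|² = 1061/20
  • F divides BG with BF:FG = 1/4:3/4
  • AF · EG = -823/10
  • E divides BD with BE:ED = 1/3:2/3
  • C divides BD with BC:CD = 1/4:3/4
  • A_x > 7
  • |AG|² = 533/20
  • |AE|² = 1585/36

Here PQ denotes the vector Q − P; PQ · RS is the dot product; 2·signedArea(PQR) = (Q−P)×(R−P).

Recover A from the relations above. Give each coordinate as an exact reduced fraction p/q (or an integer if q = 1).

1. A_x = 36/5  [line -32/3·x + -5·y + 1123/10 = 0 ∩ |AF|² = 1061/20]
2. A_y = 71/10  [line -32/3·x + -5·y + 1123/10 = 0 ∩ |AF|² = 1061/20]
   → A = (36/5, 71/10)

A = (36/5, 71/10)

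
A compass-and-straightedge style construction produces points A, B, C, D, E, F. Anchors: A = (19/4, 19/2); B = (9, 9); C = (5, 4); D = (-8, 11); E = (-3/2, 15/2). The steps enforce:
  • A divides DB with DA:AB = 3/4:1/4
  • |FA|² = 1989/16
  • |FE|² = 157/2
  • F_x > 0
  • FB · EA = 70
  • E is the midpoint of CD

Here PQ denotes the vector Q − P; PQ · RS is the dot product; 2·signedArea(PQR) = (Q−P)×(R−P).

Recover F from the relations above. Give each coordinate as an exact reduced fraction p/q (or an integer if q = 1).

1. F_x = 1  [line -25/4·x + -2·y + 17/4 = 0 ∩ |FE|² = 157/2]
2. F_y = -1  [line -25/4·x + -2·y + 17/4 = 0 ∩ |FE|² = 157/2]
   → F = (1, -1)

F = (1, -1)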